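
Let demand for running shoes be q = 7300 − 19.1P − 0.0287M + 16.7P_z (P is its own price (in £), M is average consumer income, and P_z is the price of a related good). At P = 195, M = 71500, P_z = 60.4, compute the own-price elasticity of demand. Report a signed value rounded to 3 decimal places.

-1.471

At the given values, q = 7300 − 19.1(195) − 0.0287(71500) + 16.7(60.4) = 2532.13.
∂q/∂P = −19.1.
E = (-19.1) × (195/2532.13) = -1.47089…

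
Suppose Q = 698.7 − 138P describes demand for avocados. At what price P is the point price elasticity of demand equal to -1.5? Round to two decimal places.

Ed = −138P/(698.7 − 138P). Set this equal to -1.5:
138P = 1.5·(698.7 − 138P) ⇒ 138P(1 + 1.5) = 1.5·698.7
P = 1.5·698.7 / (138·2.5) = 3.0378…

3.04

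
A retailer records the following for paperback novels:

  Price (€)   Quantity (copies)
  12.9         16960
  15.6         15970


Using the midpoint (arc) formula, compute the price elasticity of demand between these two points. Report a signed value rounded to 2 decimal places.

%ΔQ = (15970 − 16960) / [(16960 + 15970)/2] = -990/16465 = -0.060127…
%ΔP = (15.6 − 12.9) / [(12.9 + 15.6)/2] = 2.7/14.25 = 0.189473…
Arc Ed = %ΔQ / %ΔP = (-990/16465) / (2.7/14.25) = -0.3173…

-0.32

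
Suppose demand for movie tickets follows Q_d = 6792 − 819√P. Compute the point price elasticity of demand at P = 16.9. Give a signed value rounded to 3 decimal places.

dQ_d/dP = −819/(2√P) = -99.6117. At P = 16.9, Q_d = 3425.12.
Ed = (dQ_d/dP)·(P/Q_d) = (-99.6117) × (16.9/3425.12) = -0.49149…

-0.491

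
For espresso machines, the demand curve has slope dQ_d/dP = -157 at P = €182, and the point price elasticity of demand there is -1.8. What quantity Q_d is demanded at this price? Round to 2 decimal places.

15874.44

Ed = (dQ_d/dP)·(P/Q_d) ⇒ Q_d = (dQ_d/dP)·P/Ed = (-157)·182/(-1.8) = 15874.4444…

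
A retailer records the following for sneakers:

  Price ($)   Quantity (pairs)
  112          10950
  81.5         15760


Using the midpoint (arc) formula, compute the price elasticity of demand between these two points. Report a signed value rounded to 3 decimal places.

-1.142

%ΔQ = (15760 − 10950) / [(10950 + 15760)/2] = 4810/13355 = 0.360164…
%ΔP = (81.5 − 112) / [(112 + 81.5)/2] = -30.5/96.75 = -0.315245…
Arc Ed = %ΔQ / %ΔP = (4810/13355) / (-30.5/96.75) = -1.14248…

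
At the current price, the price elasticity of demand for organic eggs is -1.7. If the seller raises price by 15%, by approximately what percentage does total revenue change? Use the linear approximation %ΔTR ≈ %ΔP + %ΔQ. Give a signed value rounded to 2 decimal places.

%ΔQ ≈ Ed × %ΔP = (-1.7) × (+15%) = -25.5000%
%ΔTR ≈ %ΔP + %ΔQ = (+15%) + (-25.5000%) = -10.5000%

-10.50%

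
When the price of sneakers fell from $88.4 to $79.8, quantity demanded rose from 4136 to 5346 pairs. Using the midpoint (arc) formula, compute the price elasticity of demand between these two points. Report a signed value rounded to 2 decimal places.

%ΔQ = (5346 − 4136) / [(4136 + 5346)/2] = 1210/4741 = 0.255220…
%ΔP = (79.8 − 88.4) / [(88.4 + 79.8)/2] = -8.6/84.1 = -0.102259…
Arc Ed = %ΔQ / %ΔP = (1210/4741) / (-8.6/84.1) = -2.4958…

-2.50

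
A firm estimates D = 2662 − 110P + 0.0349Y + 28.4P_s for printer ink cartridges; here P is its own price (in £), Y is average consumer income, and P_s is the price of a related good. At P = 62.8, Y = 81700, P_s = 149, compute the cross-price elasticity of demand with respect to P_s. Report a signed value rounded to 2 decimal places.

1.49

At the given values, D = 2662 − 110(62.8) + 0.0349(81700) + 28.4(149) = 2836.93.
∂D/∂P_s = 28.4.
E = (28.4) × (149/2836.93) = 1.4916…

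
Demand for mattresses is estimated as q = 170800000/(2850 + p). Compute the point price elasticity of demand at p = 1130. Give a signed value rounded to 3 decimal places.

-0.284

dq/dp = −170800000/(2850 + p)² = -10.7826. At p = 1130, q = 42914.6.
Ed = (dq/dp)·(p/q) = (-10.7826) × (1130/42914.6) = -0.28391…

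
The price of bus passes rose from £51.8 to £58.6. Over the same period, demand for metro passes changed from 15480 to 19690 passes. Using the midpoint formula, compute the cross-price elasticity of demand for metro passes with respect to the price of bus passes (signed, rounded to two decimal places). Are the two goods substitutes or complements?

1.94; substitutes

%ΔQ_{metro passes} = (19690 − 15480)/avg = 4210/17585 = 0.239408…
%ΔP_{bus passes} = (58.6 − 51.8)/avg = 6.8/55.2 = 0.123188…
E_cross = (4210/17585) / (6.8/55.2) = 1.9434…
E_cross > 0 ⇒ the goods are substitutes.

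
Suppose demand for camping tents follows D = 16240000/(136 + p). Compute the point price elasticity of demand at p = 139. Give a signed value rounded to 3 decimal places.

-0.505

dD/dp = −16240000/(136 + p)² = -214.744. At p = 139, D = 59054.5.
Ed = (dD/dp)·(p/D) = (-214.744) × (139/59054.5) = -0.50545…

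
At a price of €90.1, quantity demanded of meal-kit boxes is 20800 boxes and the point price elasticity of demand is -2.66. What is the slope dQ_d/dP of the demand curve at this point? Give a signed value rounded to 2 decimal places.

Ed = (dQ_d/dP)·(P/Q_d) ⇒ dQ_d/dP = Ed·Q_d/P = (-2.66)·20800/90.1 = -614.0732…

-614.07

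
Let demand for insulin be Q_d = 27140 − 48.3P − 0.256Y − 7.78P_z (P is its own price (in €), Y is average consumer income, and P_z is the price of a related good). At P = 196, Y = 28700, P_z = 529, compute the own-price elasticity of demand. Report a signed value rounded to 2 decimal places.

-1.52

At the given values, Q_d = 27140 − 48.3(196) − 0.256(28700) − 7.78(529) = 6210.38.
∂Q_d/∂P = −48.3.
E = (-48.3) × (196/6210.38) = -1.5243…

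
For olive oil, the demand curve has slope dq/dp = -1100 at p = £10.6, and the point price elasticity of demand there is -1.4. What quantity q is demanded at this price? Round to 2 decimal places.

Ed = (dq/dp)·(p/q) ⇒ q = (dq/dp)·p/Ed = (-1100)·10.6/(-1.4) = 8328.5714…

8328.57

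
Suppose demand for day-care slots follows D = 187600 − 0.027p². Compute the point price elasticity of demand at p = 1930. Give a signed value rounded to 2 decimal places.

dD/dp = −2·0.027·p = -104.22. At p = 1930, D = 87027.7.
Ed = (dD/dp)·(p/D) = (-104.22) × (1930/87027.7) = -2.3112…

-2.31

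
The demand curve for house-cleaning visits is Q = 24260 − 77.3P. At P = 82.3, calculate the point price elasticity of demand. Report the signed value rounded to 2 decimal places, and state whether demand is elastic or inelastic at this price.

-0.36; inelastic

dQ/dP = −77.3. At P = 82.3, Q = 24260 − 77.3(82.3) = 17898.21.
Ed = (dQ/dP)·(P/Q) = −77.3 × (82.3/17898.21) = -0.3554…
|Ed| = 0.36 < 1, so demand is inelastic.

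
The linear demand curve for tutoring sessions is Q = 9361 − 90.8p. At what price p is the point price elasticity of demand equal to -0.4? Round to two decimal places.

Ed = −90.8p/(9361 − 90.8p). Set this equal to -0.4:
90.8p = 0.4·(9361 − 90.8p) ⇒ 90.8p(1 + 0.4) = 0.4·9361
p = 0.4·9361 / (90.8·1.4) = 29.4556…

29.46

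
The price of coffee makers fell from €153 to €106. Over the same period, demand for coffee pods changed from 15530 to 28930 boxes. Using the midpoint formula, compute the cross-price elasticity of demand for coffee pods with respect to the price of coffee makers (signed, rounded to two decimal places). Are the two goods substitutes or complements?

-1.66; complements

%ΔQ_{coffee pods} = (28930 − 15530)/avg = 13400/22230 = 0.602789…
%ΔP_{coffee makers} = (106 − 153)/avg = -47/129.5 = -0.362934…
E_cross = (13400/22230) / (-47/129.5) = -1.6608…
E_cross < 0 ⇒ the goods are complements.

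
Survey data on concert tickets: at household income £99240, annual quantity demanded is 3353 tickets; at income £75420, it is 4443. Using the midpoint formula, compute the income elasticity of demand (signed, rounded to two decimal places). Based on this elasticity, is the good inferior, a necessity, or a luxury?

%ΔQ = (4443 − 3353)/[( 3353 + 4443)/2] = 1090/3898 = 0.279630…
%ΔIncome = (75420 − 99240)/[( 99240 + 75420)/2] = -23820/87330 = -0.272758…
E_income = (1090/3898) / (-23820/87330) = -1.0251…
E_income < 0 ⇒ inferior good.

-1.03; inferior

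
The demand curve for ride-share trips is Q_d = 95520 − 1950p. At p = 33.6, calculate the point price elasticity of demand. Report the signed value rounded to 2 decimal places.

dQ_d/dp = −1950. At p = 33.6, Q_d = 95520 − 1950(33.6) = 30000.
Ed = (dQ_d/dp)·(p/Q_d) = −1950 × (33.6/30000) = -2.184

-2.18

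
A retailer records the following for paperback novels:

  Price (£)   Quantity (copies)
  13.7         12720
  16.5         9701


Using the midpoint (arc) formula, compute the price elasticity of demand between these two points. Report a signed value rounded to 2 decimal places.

%ΔQ = (9701 − 12720) / [(12720 + 9701)/2] = -3019/11210.5 = -0.269301…
%ΔP = (16.5 − 13.7) / [(13.7 + 16.5)/2] = 2.8/15.1 = 0.185430…
Arc Ed = %ΔQ / %ΔP = (-3019/11210.5) / (2.8/15.1) = -1.4523…

-1.45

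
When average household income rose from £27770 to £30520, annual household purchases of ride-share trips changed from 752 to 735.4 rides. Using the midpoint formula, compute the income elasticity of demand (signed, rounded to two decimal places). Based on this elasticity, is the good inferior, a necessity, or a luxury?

-0.24; inferior

%ΔQ = (735.4 − 752)/[( 752 + 735.4)/2] = -16.6/743.7 = -0.022320…
%ΔIncome = (30520 − 27770)/[( 27770 + 30520)/2] = 2750/29145 = 0.094355…
E_income = (-16.6/743.7) / (2750/29145) = -0.2365…
E_income < 0 ⇒ inferior good.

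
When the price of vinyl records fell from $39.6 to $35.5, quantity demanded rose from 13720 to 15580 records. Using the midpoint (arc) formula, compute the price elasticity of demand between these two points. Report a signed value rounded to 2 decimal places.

%ΔQ = (15580 − 13720) / [(13720 + 15580)/2] = 1860/14650 = 0.126962…
%ΔP = (35.5 − 39.6) / [(39.6 + 35.5)/2] = -4.1/37.55 = -0.109187…
Arc Ed = %ΔQ / %ΔP = (1860/14650) / (-4.1/37.55) = -1.1627…

-1.16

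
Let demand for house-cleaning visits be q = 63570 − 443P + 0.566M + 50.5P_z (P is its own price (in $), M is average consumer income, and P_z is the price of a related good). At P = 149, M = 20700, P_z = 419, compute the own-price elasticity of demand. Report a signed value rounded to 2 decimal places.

At the given values, q = 63570 − 443(149) + 0.566(20700) + 50.5(419) = 30438.7.
∂q/∂P = −443.
E = (-443) × (149/30438.7) = -2.1685…

-2.17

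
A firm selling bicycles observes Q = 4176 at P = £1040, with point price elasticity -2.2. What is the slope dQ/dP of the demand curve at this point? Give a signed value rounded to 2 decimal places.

-8.83

Ed = (dQ/dP)·(P/Q) ⇒ dQ/dP = Ed·Q/P = (-2.2)·4176/1040 = -8.8338…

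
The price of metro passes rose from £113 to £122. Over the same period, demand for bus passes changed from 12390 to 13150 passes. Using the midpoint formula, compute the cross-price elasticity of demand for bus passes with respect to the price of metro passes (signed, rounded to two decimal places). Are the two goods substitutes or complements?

0.78; substitutes

%ΔQ_{bus passes} = (13150 − 12390)/avg = 760/12770 = 0.059514…
%ΔP_{metro passes} = (122 − 113)/avg = 9/117.5 = 0.076595…
E_cross = (760/12770) / (9/117.5) = 0.7769…
E_cross > 0 ⇒ the goods are substitutes.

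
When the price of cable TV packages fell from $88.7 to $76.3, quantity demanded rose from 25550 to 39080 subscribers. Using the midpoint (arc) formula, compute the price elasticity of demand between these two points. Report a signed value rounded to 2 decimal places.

%ΔQ = (39080 − 25550) / [(25550 + 39080)/2] = 13530/32315 = 0.418691…
%ΔP = (76.3 − 88.7) / [(88.7 + 76.3)/2] = -12.4/82.5 = -0.150303…
Arc Ed = %ΔQ / %ΔP = (13530/32315) / (-12.4/82.5) = -2.7856…

-2.79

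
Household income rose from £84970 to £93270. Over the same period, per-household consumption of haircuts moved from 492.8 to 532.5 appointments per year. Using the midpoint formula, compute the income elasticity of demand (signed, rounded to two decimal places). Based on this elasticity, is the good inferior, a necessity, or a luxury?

0.83; necessity

%ΔQ = (532.5 − 492.8)/[( 492.8 + 532.5)/2] = 39.7/512.65 = 0.077440…
%ΔIncome = (93270 − 84970)/[( 84970 + 93270)/2] = 8300/89120 = 0.093132…
E_income = (39.7/512.65) / (8300/89120) = 0.8315…
0 < E_income < 1 ⇒ normal good, necessity.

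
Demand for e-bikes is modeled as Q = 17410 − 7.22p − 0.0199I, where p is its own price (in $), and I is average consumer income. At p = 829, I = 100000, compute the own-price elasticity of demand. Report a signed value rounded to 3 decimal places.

-0.634

At the given values, Q = 17410 − 7.22(829) − 0.0199(100000) = 9434.62.
∂Q/∂p = −7.22.
E = (-7.22) × (829/9434.62) = -0.63440…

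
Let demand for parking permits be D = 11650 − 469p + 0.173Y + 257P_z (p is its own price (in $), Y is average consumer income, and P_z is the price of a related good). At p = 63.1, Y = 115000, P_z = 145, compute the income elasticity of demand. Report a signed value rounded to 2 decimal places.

At the given values, D = 11650 − 469(63.1) + 0.173(115000) + 257(145) = 39216.1.
∂D/∂Y = 0.173.
E = (0.173) × (115000/39216.1) = 0.5073…

0.51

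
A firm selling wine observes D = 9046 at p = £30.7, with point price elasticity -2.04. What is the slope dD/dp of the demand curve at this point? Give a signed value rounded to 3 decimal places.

Ed = (dD/dp)·(p/D) ⇒ dD/dp = Ed·D/p = (-2.04)·9046/30.7 = -601.10228…

-601.102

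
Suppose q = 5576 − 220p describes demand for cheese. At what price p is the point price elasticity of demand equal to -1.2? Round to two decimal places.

13.82

Ed = −220p/(5576 − 220p). Set this equal to -1.2:
220p = 1.2·(5576 − 220p) ⇒ 220p(1 + 1.2) = 1.2·5576
p = 1.2·5576 / (220·2.2) = 13.8247…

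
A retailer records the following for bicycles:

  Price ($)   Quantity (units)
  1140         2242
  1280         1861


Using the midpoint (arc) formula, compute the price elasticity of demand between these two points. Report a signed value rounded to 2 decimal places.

%ΔQ = (1861 − 2242) / [(2242 + 1861)/2] = -381/2051.5 = -0.185717…
%ΔP = (1280 − 1140) / [(1140 + 1280)/2] = 140/1210 = 0.115702…
Arc Ed = %ΔQ / %ΔP = (-381/2051.5) / (140/1210) = -1.6051…

-1.61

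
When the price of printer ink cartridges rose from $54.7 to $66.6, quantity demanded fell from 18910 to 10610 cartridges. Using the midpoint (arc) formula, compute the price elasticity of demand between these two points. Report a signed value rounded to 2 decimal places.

-2.87

%ΔQ = (10610 − 18910) / [(18910 + 10610)/2] = -8300/14760 = -0.562330…
%ΔP = (66.6 − 54.7) / [(54.7 + 66.6)/2] = 11.9/60.65 = 0.196207…
Arc Ed = %ΔQ / %ΔP = (-8300/14760) / (11.9/60.65) = -2.8659…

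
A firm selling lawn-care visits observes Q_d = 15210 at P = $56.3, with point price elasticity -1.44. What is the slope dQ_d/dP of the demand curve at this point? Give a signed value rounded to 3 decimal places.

-389.030

Ed = (dQ_d/dP)·(P/Q_d) ⇒ dQ_d/dP = Ed·Q_d/P = (-1.44)·15210/56.3 = -389.03019…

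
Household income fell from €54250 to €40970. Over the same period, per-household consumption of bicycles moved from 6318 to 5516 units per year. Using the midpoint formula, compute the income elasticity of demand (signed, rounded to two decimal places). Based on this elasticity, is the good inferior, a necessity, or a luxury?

0.49; necessity

%ΔQ = (5516 − 6318)/[( 6318 + 5516)/2] = -802/5917 = -0.135541…
%ΔIncome = (40970 − 54250)/[( 54250 + 40970)/2] = -13280/47610 = -0.278932…
E_income = (-802/5917) / (-13280/47610) = 0.4859…
0 < E_income < 1 ⇒ normal good, necessity.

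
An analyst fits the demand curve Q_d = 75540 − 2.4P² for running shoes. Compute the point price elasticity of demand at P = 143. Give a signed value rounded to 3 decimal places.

-3.709

dQ_d/dP = −2·2.4·P = -686.4. At P = 143, Q_d = 26462.4.
Ed = (dQ_d/dP)·(P/Q_d) = (-686.4) × (143/26462.4) = -3.70923…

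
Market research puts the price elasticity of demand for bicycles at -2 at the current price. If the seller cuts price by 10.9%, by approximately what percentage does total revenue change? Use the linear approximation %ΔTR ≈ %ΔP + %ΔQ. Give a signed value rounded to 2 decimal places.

%ΔQ ≈ Ed × %ΔP = (-2) × (-10.9%) = +21.8000%
%ΔTR ≈ %ΔP + %ΔQ = (-10.9%) + (+21.8000%) = +10.9000%

+10.90%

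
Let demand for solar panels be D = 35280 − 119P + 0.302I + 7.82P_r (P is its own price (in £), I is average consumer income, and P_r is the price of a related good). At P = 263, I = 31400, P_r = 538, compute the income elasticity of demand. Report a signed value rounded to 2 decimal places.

At the given values, D = 35280 − 119(263) + 0.302(31400) + 7.82(538) = 17672.96.
∂D/∂I = 0.302.
E = (0.302) × (31400/17672.96) = 0.5365…

0.54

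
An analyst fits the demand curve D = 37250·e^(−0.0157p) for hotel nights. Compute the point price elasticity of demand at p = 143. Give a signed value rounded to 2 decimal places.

-2.25

dD/dp = −0.0157·D = -61.9429. At p = 143, D = 3945.41.
Ed = (dD/dp)·(p/D) = (-61.9429) × (143/3945.41) = -2.2451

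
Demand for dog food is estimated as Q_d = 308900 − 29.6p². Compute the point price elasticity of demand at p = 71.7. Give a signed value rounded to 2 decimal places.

-1.94

dQ_d/dp = −2·29.6·p = -4244.64. At p = 71.7, Q_d = 156729.656.
Ed = (dQ_d/dp)·(p/Q_d) = (-4244.64) × (71.7/156729.656) = -1.9418…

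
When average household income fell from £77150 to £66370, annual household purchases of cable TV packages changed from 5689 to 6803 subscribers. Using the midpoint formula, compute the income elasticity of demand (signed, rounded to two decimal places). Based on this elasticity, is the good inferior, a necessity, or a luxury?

%ΔQ = (6803 − 5689)/[( 5689 + 6803)/2] = 1114/6246 = 0.178354…
%ΔIncome = (66370 − 77150)/[( 77150 + 66370)/2] = -10780/71760 = -0.150222…
E_income = (1114/6246) / (-10780/71760) = -1.1872…
E_income < 0 ⇒ inferior good.

-1.19; inferior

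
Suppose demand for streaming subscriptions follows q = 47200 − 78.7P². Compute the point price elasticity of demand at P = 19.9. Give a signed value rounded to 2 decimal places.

dq/dP = −2·78.7·P = -3132.26. At P = 19.9, q = 16034.013.
Ed = (dq/dP)·(P/q) = (-3132.26) × (19.9/16034.013) = -3.8874…

-3.89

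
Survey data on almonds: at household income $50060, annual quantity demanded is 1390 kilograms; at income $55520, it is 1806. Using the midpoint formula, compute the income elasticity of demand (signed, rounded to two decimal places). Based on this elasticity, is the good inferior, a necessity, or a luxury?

2.52; luxury

%ΔQ = (1806 − 1390)/[( 1390 + 1806)/2] = 416/1598 = 0.260325…
%ΔIncome = (55520 − 50060)/[( 50060 + 55520)/2] = 5460/52790 = 0.103428…
E_income = (416/1598) / (5460/52790) = 2.5169…
E_income > 1 ⇒ normal good, luxury.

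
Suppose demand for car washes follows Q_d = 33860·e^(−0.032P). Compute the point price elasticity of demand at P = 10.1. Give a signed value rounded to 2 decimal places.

-0.32

dQ_d/dP = −0.032·Q_d = -784.283. At P = 10.1, Q_d = 24508.9.
Ed = (dQ_d/dP)·(P/Q_d) = (-784.283) × (10.1/24508.9) = -0.3232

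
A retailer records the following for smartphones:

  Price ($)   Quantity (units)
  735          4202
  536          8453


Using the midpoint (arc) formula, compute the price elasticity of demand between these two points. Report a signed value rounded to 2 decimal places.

-2.15

%ΔQ = (8453 − 4202) / [(4202 + 8453)/2] = 4251/6327.5 = 0.671829…
%ΔP = (536 − 735) / [(735 + 536)/2] = -199/635.5 = -0.313139…
Arc Ed = %ΔQ / %ΔP = (4251/6327.5) / (-199/635.5) = -2.1454…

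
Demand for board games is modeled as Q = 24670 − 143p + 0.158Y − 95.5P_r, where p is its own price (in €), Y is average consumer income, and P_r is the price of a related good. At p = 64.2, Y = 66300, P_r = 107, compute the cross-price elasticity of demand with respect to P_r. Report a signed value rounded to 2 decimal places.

-0.65

At the given values, Q = 24670 − 143(64.2) + 0.158(66300) − 95.5(107) = 15746.3.
∂Q/∂P_r = -95.5.
E = (-95.5) × (107/15746.3) = -0.6489…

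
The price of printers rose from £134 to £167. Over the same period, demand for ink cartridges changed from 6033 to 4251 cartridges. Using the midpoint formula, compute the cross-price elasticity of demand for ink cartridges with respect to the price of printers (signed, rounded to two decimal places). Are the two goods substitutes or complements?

-1.58; complements

%ΔQ_{ink cartridges} = (4251 − 6033)/avg = -1782/5142 = -0.346557…
%ΔP_{printers} = (167 − 134)/avg = 33/150.5 = 0.219269…
E_cross = (-1782/5142) / (33/150.5) = -1.5805…
E_cross < 0 ⇒ the goods are complements.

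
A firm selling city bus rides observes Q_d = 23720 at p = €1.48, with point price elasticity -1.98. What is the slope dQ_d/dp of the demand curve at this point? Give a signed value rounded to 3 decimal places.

Ed = (dQ_d/dp)·(p/Q_d) ⇒ dQ_d/dp = Ed·Q_d/p = (-1.98)·23720/1.48 = -31733.51351…

-31733.514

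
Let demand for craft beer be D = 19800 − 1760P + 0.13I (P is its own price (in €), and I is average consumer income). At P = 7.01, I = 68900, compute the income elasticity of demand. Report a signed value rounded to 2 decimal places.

At the given values, D = 19800 − 1760(7.01) + 0.13(68900) = 16419.4.
∂D/∂I = 0.13.
E = (0.13) × (68900/16419.4) = 0.5455…

0.55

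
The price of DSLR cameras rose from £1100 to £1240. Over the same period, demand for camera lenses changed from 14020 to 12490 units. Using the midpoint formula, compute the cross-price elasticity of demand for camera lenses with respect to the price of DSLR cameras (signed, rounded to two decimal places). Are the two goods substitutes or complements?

-0.96; complements

%ΔQ_{camera lenses} = (12490 − 14020)/avg = -1530/13255 = -0.115428…
%ΔP_{DSLR cameras} = (1240 − 1100)/avg = 140/1170 = 0.119658…
E_cross = (-1530/13255) / (140/1170) = -0.9646…
E_cross < 0 ⇒ the goods are complements.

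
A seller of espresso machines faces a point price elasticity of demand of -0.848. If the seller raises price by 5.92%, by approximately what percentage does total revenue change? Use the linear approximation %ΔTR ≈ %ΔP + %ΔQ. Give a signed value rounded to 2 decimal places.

%ΔQ ≈ Ed × %ΔP = (-0.848) × (+5.92%) = -5.0202%
%ΔTR ≈ %ΔP + %ΔQ = (+5.92%) + (-5.0202%) = +0.8998%

+0.90%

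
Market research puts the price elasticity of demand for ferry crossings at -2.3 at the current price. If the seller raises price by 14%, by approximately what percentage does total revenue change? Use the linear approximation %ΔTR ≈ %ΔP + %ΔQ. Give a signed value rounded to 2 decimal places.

-18.20%

%ΔQ ≈ Ed × %ΔP = (-2.3) × (+14%) = -32.2000%
%ΔTR ≈ %ΔP + %ΔQ = (+14%) + (-32.2000%) = -18.2000%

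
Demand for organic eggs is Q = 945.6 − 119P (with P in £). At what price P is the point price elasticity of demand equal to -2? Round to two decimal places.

Ed = −119P/(945.6 − 119P). Set this equal to -2:
119P = 2·(945.6 − 119P) ⇒ 119P(1 + 2) = 2·945.6
P = 2·945.6 / (119·3) = 5.2974…

5.30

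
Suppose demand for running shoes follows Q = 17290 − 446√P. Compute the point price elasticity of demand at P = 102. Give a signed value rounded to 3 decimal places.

dQ/dP = −446/(2√P) = -22.0803. At P = 102, Q = 12785.6.
Ed = (dQ/dP)·(P/Q) = (-22.0803) × (102/12785.6) = -0.17615…

-0.176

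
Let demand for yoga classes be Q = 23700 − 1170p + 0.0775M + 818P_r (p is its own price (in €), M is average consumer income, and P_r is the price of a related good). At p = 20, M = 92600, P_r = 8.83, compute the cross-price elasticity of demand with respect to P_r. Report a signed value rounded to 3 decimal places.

At the given values, Q = 23700 − 1170(20) + 0.0775(92600) + 818(8.83) = 14699.44.
∂Q/∂P_r = 818.
E = (818) × (8.83/14699.44) = 0.49137…

0.491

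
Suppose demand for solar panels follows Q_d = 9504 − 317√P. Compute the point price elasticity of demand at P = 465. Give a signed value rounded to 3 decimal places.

dQ_d/dP = −317/(2√P) = -7.35026. At P = 465, Q_d = 2668.26.
Ed = (dQ_d/dP)·(P/Q_d) = (-7.35026) × (465/2668.26) = -1.28093…

-1.281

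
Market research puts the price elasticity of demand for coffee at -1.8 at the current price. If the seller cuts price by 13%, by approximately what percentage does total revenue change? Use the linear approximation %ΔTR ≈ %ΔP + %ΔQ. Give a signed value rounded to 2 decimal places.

+10.40%

%ΔQ ≈ Ed × %ΔP = (-1.8) × (-13%) = +23.4000%
%ΔTR ≈ %ΔP + %ΔQ = (-13%) + (+23.4000%) = +10.4000%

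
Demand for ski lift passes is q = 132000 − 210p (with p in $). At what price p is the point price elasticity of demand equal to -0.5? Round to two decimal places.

Ed = −210p/(132000 − 210p). Set this equal to -0.5:
210p = 0.5·(132000 − 210p) ⇒ 210p(1 + 0.5) = 0.5·132000
p = 0.5·132000 / (210·1.5) = 209.5238…

209.52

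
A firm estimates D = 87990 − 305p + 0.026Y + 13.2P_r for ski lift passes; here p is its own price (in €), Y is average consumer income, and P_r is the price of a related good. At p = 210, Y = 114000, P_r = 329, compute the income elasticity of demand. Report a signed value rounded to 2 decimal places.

At the given values, D = 87990 − 305(210) + 0.026(114000) + 13.2(329) = 31246.8.
∂D/∂Y = 0.026.
E = (0.026) × (114000/31246.8) = 0.0948…

0.09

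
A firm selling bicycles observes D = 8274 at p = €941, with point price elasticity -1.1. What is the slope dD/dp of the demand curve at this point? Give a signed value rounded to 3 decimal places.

Ed = (dD/dp)·(p/D) ⇒ dD/dp = Ed·D/p = (-1.1)·8274/941 = -9.67205…

-9.672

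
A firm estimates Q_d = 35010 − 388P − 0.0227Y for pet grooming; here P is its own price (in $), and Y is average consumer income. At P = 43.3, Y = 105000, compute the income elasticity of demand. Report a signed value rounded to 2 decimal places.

At the given values, Q_d = 35010 − 388(43.3) − 0.0227(105000) = 15826.1.
∂Q_d/∂Y = -0.0227.
E = (-0.0227) × (105000/15826.1) = -0.1506…

-0.15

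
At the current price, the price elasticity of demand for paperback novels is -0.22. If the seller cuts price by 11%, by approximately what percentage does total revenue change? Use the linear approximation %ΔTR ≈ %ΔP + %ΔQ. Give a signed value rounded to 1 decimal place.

%ΔQ ≈ Ed × %ΔP = (-0.22) × (-11%) = +2.4200%
%ΔTR ≈ %ΔP + %ΔQ = (-11%) + (+2.4200%) = -8.5800%

-8.6%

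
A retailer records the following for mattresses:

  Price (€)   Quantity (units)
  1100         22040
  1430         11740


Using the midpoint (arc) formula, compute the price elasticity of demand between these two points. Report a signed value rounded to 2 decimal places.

-2.34

%ΔQ = (11740 − 22040) / [(22040 + 11740)/2] = -10300/16890 = -0.609828…
%ΔP = (1430 − 1100) / [(1100 + 1430)/2] = 330/1265 = 0.260869…
Arc Ed = %ΔQ / %ΔP = (-10300/16890) / (330/1265) = -2.3376…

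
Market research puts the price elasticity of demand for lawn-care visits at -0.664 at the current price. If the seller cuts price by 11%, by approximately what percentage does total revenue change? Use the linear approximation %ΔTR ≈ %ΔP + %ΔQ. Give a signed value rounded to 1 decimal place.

%ΔQ ≈ Ed × %ΔP = (-0.664) × (-11%) = +7.3040%
%ΔTR ≈ %ΔP + %ΔQ = (-11%) + (+7.3040%) = -3.6960%

-3.7%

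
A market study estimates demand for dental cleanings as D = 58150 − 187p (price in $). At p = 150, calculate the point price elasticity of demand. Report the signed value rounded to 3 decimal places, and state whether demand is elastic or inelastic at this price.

dD/dp = −187. At p = 150, D = 58150 − 187(150) = 30100.
Ed = (dD/dp)·(p/D) = −187 × (150/30100) = -0.93189…
|Ed| = 0.932 < 1, so demand is inelastic.

-0.932; inelastic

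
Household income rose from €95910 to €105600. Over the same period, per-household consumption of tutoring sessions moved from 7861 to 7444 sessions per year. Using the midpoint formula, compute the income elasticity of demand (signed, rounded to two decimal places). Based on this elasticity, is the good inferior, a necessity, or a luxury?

-0.57; inferior

%ΔQ = (7444 − 7861)/[( 7861 + 7444)/2] = -417/7652.5 = -0.054491…
%ΔIncome = (105600 − 95910)/[( 95910 + 105600)/2] = 9690/100755 = 0.096173…
E_income = (-417/7652.5) / (9690/100755) = -0.5665…
E_income < 0 ⇒ inferior good.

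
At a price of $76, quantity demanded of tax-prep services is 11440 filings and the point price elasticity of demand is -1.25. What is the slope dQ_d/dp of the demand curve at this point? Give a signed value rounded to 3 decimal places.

-188.158

Ed = (dQ_d/dp)·(p/Q_d) ⇒ dQ_d/dp = Ed·Q_d/p = (-1.25)·11440/76 = -188.15789…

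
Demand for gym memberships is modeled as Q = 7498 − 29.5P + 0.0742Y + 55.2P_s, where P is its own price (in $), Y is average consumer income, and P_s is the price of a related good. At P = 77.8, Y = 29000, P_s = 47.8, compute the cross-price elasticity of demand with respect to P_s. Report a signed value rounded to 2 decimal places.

At the given values, Q = 7498 − 29.5(77.8) + 0.0742(29000) + 55.2(47.8) = 9993.26.
∂Q/∂P_s = 55.2.
E = (55.2) × (47.8/9993.26) = 0.2640…

0.26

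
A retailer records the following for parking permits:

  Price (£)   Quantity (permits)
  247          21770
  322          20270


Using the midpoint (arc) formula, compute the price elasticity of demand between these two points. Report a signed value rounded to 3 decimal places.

-0.271

%ΔQ = (20270 − 21770) / [(21770 + 20270)/2] = -1500/21020 = -0.071360…
%ΔP = (322 − 247) / [(247 + 322)/2] = 75/284.5 = 0.263620…
Arc Ed = %ΔQ / %ΔP = (-1500/21020) / (75/284.5) = -0.27069…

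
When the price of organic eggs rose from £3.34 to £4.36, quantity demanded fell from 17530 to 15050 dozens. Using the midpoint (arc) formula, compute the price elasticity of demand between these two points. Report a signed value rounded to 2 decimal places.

%ΔQ = (15050 − 17530) / [(17530 + 15050)/2] = -2480/16290 = -0.152240…
%ΔP = (4.36 − 3.34) / [(3.34 + 4.36)/2] = 1.02/3.85 = 0.264935…
Arc Ed = %ΔQ / %ΔP = (-2480/16290) / (1.02/3.85) = -0.5746…

-0.57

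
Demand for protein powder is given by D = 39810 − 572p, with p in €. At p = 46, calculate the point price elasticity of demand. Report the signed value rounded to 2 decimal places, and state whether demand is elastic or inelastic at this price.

dD/dp = −572. At p = 46, D = 39810 − 572(46) = 13498.
Ed = (dD/dp)·(p/D) = −572 × (46/13498) = -1.9493…
|Ed| = 1.95 > 1, so demand is elastic.

-1.95; elastic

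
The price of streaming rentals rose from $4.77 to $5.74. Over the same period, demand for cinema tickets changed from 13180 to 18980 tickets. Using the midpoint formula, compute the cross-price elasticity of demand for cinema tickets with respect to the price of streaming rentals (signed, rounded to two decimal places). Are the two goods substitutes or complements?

1.95; substitutes

%ΔQ_{cinema tickets} = (18980 − 13180)/avg = 5800/16080 = 0.360696…
%ΔP_{streaming rentals} = (5.74 − 4.77)/avg = 0.97/5.255 = 0.184586…
E_cross = (5800/16080) / (0.97/5.255) = 1.9540…
E_cross > 0 ⇒ the goods are substitutes.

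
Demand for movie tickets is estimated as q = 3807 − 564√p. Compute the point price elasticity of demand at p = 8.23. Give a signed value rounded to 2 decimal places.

dq/dp = −564/(2√p) = -98.299. At p = 8.23, q = 2189.
Ed = (dq/dp)·(p/q) = (-98.299) × (8.23/2189) = -0.3695…

-0.37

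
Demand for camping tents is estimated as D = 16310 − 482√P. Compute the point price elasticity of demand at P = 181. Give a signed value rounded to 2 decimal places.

dD/dP = −482/(2√P) = -17.9134. At P = 181, D = 9825.35.
Ed = (dD/dP)·(P/D) = (-17.9134) × (181/9825.35) = -0.3299…

-0.33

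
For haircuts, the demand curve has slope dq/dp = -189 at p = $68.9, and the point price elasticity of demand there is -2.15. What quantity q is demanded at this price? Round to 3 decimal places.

6056.791

Ed = (dq/dp)·(p/q) ⇒ q = (dq/dp)·p/Ed = (-189)·68.9/(-2.15) = 6056.79069…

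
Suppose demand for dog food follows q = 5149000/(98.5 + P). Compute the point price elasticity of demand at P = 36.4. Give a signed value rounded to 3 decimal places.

dq/dP = −5149000/(98.5 + P)² = -282.943. At P = 36.4, q = 38169.
Ed = (dq/dP)·(P/q) = (-282.943) × (36.4/38169) = -0.26982…

-0.270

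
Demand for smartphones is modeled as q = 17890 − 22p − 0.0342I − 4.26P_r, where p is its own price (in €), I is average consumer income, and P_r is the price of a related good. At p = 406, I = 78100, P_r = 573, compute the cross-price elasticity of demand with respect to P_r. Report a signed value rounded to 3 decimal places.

-0.635

At the given values, q = 17890 − 22(406) − 0.0342(78100) − 4.26(573) = 3846.
∂q/∂P_r = -4.26.
E = (-4.26) × (573/3846) = -0.63468…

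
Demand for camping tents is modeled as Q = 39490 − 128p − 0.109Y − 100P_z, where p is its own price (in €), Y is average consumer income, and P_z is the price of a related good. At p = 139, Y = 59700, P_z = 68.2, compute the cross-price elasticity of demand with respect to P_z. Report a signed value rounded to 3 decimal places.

-0.815

At the given values, Q = 39490 − 128(139) − 0.109(59700) − 100(68.2) = 8370.7.
∂Q/∂P_z = -100.
E = (-100) × (68.2/8370.7) = -0.81474…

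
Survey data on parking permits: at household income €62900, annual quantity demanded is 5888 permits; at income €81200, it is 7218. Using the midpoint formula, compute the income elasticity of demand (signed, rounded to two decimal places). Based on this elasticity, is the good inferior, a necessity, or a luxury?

0.80; necessity

%ΔQ = (7218 − 5888)/[( 5888 + 7218)/2] = 1330/6553 = 0.202960…
%ΔIncome = (81200 − 62900)/[( 62900 + 81200)/2] = 18300/72050 = 0.253990…
E_income = (1330/6553) / (18300/72050) = 0.7990…
0 < E_income < 1 ⇒ normal good, necessity.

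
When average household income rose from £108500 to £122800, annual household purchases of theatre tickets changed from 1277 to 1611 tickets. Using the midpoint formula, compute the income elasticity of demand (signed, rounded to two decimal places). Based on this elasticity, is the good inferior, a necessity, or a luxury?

1.87; luxury

%ΔQ = (1611 − 1277)/[( 1277 + 1611)/2] = 334/1444 = 0.231301…
%ΔIncome = (122800 − 108500)/[( 108500 + 122800)/2] = 14300/115650 = 0.123648…
E_income = (334/1444) / (14300/115650) = 1.8706…
E_income > 1 ⇒ normal good, luxury.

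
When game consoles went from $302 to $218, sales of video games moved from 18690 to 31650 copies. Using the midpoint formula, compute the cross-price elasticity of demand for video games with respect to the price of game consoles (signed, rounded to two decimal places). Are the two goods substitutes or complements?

-1.59; complements

%ΔQ_{video games} = (31650 − 18690)/avg = 12960/25170 = 0.514898…
%ΔP_{game consoles} = (218 − 302)/avg = -84/260 = -0.323076…
E_cross = (12960/25170) / (-84/260) = -1.5937…
E_cross < 0 ⇒ the goods are complements.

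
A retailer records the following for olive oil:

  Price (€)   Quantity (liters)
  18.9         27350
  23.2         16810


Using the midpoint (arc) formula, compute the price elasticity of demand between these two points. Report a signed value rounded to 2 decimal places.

-2.34

%ΔQ = (16810 − 27350) / [(27350 + 16810)/2] = -10540/22080 = -0.477355…
%ΔP = (23.2 − 18.9) / [(18.9 + 23.2)/2] = 4.3/21.05 = 0.204275…
Arc Ed = %ΔQ / %ΔP = (-10540/22080) / (4.3/21.05) = -2.3368…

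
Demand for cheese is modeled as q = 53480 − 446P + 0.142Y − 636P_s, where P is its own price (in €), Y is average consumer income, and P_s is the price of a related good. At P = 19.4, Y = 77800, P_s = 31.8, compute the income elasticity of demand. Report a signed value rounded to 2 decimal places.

0.31

At the given values, q = 53480 − 446(19.4) + 0.142(77800) − 636(31.8) = 35650.4.
∂q/∂Y = 0.142.
E = (0.142) × (77800/35650.4) = 0.3098…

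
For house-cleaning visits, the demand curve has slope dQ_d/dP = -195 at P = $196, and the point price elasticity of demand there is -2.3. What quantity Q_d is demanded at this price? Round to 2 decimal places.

16617.39

Ed = (dQ_d/dP)·(P/Q_d) ⇒ Q_d = (dQ_d/dP)·P/Ed = (-195)·196/(-2.3) = 16617.3913…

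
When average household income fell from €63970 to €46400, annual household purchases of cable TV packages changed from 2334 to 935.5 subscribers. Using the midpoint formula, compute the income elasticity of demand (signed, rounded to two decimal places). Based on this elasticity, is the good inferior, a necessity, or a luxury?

2.69; luxury

%ΔQ = (935.5 − 2334)/[( 2334 + 935.5)/2] = -1398.5/1634.75 = -0.855482…
%ΔIncome = (46400 − 63970)/[( 63970 + 46400)/2] = -17570/55185 = -0.318383…
E_income = (-1398.5/1634.75) / (-17570/55185) = 2.6869…
E_income > 1 ⇒ normal good, luxury.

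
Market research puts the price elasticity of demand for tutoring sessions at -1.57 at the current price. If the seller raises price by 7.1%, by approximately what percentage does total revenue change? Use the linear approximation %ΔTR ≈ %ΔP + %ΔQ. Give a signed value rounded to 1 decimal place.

-4.0%

%ΔQ ≈ Ed × %ΔP = (-1.57) × (+7.1%) = -11.1470%
%ΔTR ≈ %ΔP + %ΔQ = (+7.1%) + (-11.1470%) = -4.0470%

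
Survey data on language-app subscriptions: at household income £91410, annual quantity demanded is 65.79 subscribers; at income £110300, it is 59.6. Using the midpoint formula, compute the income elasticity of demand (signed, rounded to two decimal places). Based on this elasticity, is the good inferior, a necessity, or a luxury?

%ΔQ = (59.6 − 65.79)/[( 65.79 + 59.6)/2] = -6.19/62.695 = -0.098731…
%ΔIncome = (110300 − 91410)/[( 91410 + 110300)/2] = 18890/100855 = 0.187298…
E_income = (-6.19/62.695) / (18890/100855) = -0.5271…
E_income < 0 ⇒ inferior good.

-0.53; inferior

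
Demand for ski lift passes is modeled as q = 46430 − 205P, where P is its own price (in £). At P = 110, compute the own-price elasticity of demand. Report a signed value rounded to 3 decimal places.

-0.944

At the given values, q = 46430 − 205(110) = 23880.
∂q/∂P = −205.
E = (-205) × (110/23880) = -0.94430…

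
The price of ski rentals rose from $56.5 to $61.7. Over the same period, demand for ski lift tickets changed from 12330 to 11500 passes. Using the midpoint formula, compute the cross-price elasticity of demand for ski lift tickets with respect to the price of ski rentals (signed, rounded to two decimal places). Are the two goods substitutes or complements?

%ΔQ_{ski lift tickets} = (11500 − 12330)/avg = -830/11915 = -0.069660…
%ΔP_{ski rentals} = (61.7 − 56.5)/avg = 5.2/59.1 = 0.087986…
E_cross = (-830/11915) / (5.2/59.1) = -0.7917…
E_cross < 0 ⇒ the goods are complements.

-0.79; complements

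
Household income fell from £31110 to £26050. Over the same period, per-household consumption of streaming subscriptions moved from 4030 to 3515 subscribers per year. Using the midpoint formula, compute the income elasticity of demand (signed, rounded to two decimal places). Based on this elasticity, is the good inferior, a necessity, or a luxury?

0.77; necessity

%ΔQ = (3515 − 4030)/[( 4030 + 3515)/2] = -515/3772.5 = -0.136514…
%ΔIncome = (26050 − 31110)/[( 31110 + 26050)/2] = -5060/28580 = -0.177046…
E_income = (-515/3772.5) / (-5060/28580) = 0.7710…
0 < E_income < 1 ⇒ normal good, necessity.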